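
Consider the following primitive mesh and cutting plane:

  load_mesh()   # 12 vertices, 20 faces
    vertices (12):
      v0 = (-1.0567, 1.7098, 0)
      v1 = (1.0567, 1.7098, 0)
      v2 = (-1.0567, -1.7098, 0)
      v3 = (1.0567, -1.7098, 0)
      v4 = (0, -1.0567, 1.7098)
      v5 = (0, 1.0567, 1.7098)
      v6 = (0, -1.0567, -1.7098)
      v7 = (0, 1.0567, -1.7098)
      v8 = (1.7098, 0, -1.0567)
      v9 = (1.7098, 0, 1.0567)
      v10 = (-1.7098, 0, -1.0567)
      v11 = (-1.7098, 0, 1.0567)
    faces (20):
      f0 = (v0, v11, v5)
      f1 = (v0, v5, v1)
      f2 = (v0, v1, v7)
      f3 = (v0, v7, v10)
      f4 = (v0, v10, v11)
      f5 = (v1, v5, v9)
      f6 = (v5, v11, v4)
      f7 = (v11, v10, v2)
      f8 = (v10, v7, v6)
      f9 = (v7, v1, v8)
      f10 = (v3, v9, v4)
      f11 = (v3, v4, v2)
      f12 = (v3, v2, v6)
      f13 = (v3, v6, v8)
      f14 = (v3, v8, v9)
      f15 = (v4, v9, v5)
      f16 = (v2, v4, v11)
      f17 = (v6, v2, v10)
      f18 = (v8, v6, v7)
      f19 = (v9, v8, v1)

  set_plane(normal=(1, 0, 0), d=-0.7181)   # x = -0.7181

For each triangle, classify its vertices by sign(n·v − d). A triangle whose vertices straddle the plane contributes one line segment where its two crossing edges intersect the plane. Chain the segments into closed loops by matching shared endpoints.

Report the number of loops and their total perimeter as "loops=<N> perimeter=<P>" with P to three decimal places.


Straddling triangles (10 of 20):
  (v0,v11,v5) [--+] → (-0.7181, 0.612896, 1.4355)–(-0.7181, 1.50053, 0.547874)  len=1.2553
  (v0,v5,v1) [-++] → (-0.7181, 1.50053, 0.547874)–(-0.7181, 1.7098, 0)  len=0.5865
  (v0,v1,v7) [-++] → (-0.7181, 1.7098, 0)–(-0.7181, 1.50053, -0.547874)  len=0.5865
  (v0,v7,v10) [-+-] → (-0.7181, 1.50053, -0.547874)–(-0.7181, 0.612896, -1.4355)  len=1.2553
  (v5,v11,v4) [+-+] → (-0.7181, 0.612896, 1.4355)–(-0.7181, -0.612896, 1.4355)  len=1.2258
  (v10,v7,v6) [-++] → (-0.7181, 0.612896, -1.4355)–(-0.7181, -0.612896, -1.4355)  len=1.2258
  (v3,v4,v2) [++-] → (-0.7181, -1.50053, 0.547874)–(-0.7181, -1.7098, 0)  len=0.5865
  (v3,v2,v6) [+-+] → (-0.7181, -1.7098, 0)–(-0.7181, -1.50053, -0.547874)  len=0.5865
  (v2,v4,v11) [-+-] → (-0.7181, -1.50053, 0.547874)–(-0.7181, -0.612896, 1.4355)  len=1.2553
  (v6,v2,v10) [+--] → (-0.7181, -1.50053, -0.547874)–(-0.7181, -0.612896, -1.4355)  len=1.2553

Chained into 1 loop(s):
  loop 1: 10 segments, perimeter = 9.8187
Total perimeter = 9.819

loops=1 perimeter=9.819


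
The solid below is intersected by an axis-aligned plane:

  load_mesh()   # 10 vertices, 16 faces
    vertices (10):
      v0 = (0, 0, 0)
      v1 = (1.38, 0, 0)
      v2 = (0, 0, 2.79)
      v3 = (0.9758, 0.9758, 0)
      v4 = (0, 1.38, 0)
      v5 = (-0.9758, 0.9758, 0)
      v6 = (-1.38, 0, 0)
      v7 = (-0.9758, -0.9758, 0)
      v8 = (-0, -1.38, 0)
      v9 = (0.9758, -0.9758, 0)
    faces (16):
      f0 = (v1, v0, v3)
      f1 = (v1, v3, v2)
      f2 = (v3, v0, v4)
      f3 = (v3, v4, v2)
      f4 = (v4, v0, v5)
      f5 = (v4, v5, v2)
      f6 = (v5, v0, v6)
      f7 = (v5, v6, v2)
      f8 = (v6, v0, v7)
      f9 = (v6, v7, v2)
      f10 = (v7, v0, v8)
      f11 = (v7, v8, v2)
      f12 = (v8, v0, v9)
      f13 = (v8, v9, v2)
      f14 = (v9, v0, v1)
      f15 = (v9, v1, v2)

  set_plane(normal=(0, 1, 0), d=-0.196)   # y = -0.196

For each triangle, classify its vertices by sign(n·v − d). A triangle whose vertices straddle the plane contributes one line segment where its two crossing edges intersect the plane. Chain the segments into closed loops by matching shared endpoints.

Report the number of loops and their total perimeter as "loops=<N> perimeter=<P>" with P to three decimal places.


loops=1 perimeter=8.084

Straddling triangles (8 of 16):
  (v6,v0,v7) [++-] → (-0.196, -0.196, 0)–(-1.29881, -0.196, 0)  len=1.1028
  (v6,v7,v2) [+-+] → (-1.29881, -0.196, 0)–(-0.196, -0.196, 2.2296)  len=2.4874
  (v7,v0,v8) [-+-] → (-0.196, -0.196, 0)–(0, -0.196, 0)  len=0.1960
  (v7,v8,v2) [--+] → (0, -0.196, 2.39374)–(-0.196, -0.196, 2.2296)  len=0.2557
  (v8,v0,v9) [-+-] → (0, -0.196, 0)–(0.196, -0.196, 0)  len=0.1960
  (v8,v9,v2) [--+] → (0.196, -0.196, 2.2296)–(0, -0.196, 2.39374)  len=0.2557
  (v9,v0,v1) [-++] → (0.196, -0.196, 0)–(1.29881, -0.196, 0)  len=1.1028
  (v9,v1,v2) [-++] → (1.29881, -0.196, 0)–(0.196, -0.196, 2.2296)  len=2.4874

Chained into 1 loop(s):
  loop 1: 8 segments, perimeter = 8.0838
Total perimeter = 8.084


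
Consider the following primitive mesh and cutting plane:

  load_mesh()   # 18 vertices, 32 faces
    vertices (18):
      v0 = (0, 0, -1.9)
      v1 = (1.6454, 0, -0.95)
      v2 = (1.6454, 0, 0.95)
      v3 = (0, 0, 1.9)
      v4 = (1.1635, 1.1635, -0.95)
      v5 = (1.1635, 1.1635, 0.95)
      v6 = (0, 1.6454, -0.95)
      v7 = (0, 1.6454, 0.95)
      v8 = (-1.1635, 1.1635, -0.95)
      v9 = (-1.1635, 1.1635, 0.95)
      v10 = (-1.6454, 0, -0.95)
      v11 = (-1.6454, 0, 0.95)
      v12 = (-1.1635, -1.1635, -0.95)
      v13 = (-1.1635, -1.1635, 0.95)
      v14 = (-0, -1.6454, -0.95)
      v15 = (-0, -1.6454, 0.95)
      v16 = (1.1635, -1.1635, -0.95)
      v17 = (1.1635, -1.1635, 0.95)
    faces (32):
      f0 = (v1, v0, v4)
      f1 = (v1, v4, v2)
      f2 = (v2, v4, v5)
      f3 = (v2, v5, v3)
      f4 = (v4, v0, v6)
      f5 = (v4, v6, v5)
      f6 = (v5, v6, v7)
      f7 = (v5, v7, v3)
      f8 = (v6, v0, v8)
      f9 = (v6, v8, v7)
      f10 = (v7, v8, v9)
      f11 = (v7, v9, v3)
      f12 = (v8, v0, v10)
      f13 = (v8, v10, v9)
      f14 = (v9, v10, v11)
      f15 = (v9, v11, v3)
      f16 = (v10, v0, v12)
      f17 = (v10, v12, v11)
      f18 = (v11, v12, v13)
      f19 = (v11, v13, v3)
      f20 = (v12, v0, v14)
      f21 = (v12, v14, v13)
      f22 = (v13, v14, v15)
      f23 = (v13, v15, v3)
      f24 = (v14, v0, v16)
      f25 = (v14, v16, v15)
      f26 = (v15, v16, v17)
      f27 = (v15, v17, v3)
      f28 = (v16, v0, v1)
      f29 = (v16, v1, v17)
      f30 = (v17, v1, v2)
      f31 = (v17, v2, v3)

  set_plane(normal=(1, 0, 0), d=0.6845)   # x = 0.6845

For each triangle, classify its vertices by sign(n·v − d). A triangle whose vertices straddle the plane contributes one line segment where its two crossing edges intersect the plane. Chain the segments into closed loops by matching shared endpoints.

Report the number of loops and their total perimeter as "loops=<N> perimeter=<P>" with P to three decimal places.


Straddling triangles (12 of 32):
  (v1,v0,v4) [+-+] → (0.6845, 0, -1.50479)–(0.6845, 0.6845, -1.3411)  len=0.7038
  (v2,v5,v3) [++-] → (0.6845, 0.6845, 1.3411)–(0.6845, 0, 1.50479)  len=0.7038
  (v4,v0,v6) [+--] → (0.6845, 0.6845, -1.3411)–(0.6845, 1.36189, -0.95)  len=0.7822
  (v4,v6,v5) [+-+] → (0.6845, 1.36189, -0.95)–(0.6845, 1.36189, 0.167791)  len=1.1178
  (v5,v6,v7) [+--] → (0.6845, 1.36189, 0.167791)–(0.6845, 1.36189, 0.95)  len=0.7822
  (v5,v7,v3) [+--] → (0.6845, 1.36189, 0.95)–(0.6845, 0.6845, 1.3411)  len=0.7822
  (v14,v0,v16) [--+] → (0.6845, -0.6845, -1.3411)–(0.6845, -1.36189, -0.95)  len=0.7822
  (v14,v16,v15) [-+-] → (0.6845, -1.36189, -0.95)–(0.6845, -1.36189, -0.167791)  len=0.7822
  (v15,v16,v17) [-++] → (0.6845, -1.36189, -0.167791)–(0.6845, -1.36189, 0.95)  len=1.1178
  (v15,v17,v3) [-+-] → (0.6845, -1.36189, 0.95)–(0.6845, -0.6845, 1.3411)  len=0.7822
  (v16,v0,v1) [+-+] → (0.6845, -0.6845, -1.3411)–(0.6845, 0, -1.50479)  len=0.7038
  (v17,v2,v3) [++-] → (0.6845, 0, 1.50479)–(0.6845, -0.6845, 1.3411)  len=0.7038

Chained into 1 loop(s):
  loop 1: 12 segments, perimeter = 9.7440
Total perimeter = 9.744

loops=1 perimeter=9.744


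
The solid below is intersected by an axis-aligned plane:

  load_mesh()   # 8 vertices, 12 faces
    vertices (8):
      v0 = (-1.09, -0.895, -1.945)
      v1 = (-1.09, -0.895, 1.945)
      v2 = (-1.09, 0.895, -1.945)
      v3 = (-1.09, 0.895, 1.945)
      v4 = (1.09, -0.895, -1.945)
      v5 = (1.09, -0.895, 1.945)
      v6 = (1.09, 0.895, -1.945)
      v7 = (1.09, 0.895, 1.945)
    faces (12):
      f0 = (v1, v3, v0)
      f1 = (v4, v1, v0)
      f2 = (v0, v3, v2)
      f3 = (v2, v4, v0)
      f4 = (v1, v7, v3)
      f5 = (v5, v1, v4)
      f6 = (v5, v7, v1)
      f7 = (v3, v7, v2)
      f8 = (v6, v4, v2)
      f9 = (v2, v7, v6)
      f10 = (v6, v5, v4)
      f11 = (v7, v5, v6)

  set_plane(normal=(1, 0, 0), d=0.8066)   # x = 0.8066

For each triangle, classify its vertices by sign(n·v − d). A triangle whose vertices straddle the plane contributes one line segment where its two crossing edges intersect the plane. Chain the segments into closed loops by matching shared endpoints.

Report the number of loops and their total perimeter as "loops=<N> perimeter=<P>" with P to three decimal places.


Straddling triangles (8 of 12):
  (v4,v1,v0) [+--] → (0.8066, -0.895, -1.4393)–(0.8066, -0.895, -1.945)  len=0.5057
  (v2,v4,v0) [-+-] → (0.8066, -0.6623, -1.945)–(0.8066, -0.895, -1.945)  len=0.2327
  (v1,v7,v3) [-+-] → (0.8066, 0.6623, 1.945)–(0.8066, 0.895, 1.945)  len=0.2327
  (v5,v1,v4) [+-+] → (0.8066, -0.895, 1.945)–(0.8066, -0.895, -1.4393)  len=3.3843
  (v5,v7,v1) [++-] → (0.8066, 0.6623, 1.945)–(0.8066, -0.895, 1.945)  len=1.5573
  (v3,v7,v2) [-+-] → (0.8066, 0.895, 1.945)–(0.8066, 0.895, 1.4393)  len=0.5057
  (v6,v4,v2) [++-] → (0.8066, -0.6623, -1.945)–(0.8066, 0.895, -1.945)  len=1.5573
  (v2,v7,v6) [-++] → (0.8066, 0.895, 1.4393)–(0.8066, 0.895, -1.945)  len=3.3843

Chained into 1 loop(s):
  loop 1: 8 segments, perimeter = 11.3600
Total perimeter = 11.360

loops=1 perimeter=11.360


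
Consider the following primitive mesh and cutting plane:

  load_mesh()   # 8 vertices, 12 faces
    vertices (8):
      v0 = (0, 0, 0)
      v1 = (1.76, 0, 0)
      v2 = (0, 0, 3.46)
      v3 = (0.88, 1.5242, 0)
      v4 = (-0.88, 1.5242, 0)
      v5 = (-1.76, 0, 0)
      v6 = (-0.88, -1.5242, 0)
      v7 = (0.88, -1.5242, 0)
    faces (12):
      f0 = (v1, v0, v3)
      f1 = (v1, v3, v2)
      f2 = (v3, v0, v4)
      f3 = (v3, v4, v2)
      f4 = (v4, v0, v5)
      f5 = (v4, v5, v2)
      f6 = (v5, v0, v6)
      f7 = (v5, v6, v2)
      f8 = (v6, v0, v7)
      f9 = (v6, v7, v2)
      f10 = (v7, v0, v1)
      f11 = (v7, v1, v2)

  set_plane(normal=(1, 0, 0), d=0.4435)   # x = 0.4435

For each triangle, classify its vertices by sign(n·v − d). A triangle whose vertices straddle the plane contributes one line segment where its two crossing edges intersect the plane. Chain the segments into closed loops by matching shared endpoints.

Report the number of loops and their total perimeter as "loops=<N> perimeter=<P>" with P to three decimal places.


Straddling triangles (8 of 12):
  (v1,v0,v3) [+-+] → (0.4435, 0, 0)–(0.4435, 0.768162, 0)  len=0.7682
  (v1,v3,v2) [++-] → (0.4435, 0.768162, 1.71624)–(0.4435, 0, 2.58812)  len=1.1620
  (v3,v0,v4) [+--] → (0.4435, 0.768162, 0)–(0.4435, 1.5242, 0)  len=0.7560
  (v3,v4,v2) [+--] → (0.4435, 1.5242, 0)–(0.4435, 0.768162, 1.71624)  len=1.8754
  (v6,v0,v7) [--+] → (0.4435, -0.768162, 0)–(0.4435, -1.5242, 0)  len=0.7560
  (v6,v7,v2) [-+-] → (0.4435, -1.5242, 0)–(0.4435, -0.768162, 1.71624)  len=1.8754
  (v7,v0,v1) [+-+] → (0.4435, -0.768162, 0)–(0.4435, 0, 0)  len=0.7682
  (v7,v1,v2) [++-] → (0.4435, 0, 2.58812)–(0.4435, -0.768162, 1.71624)  len=1.1620

Chained into 1 loop(s):
  loop 1: 8 segments, perimeter = 9.1232
Total perimeter = 9.123

loops=1 perimeter=9.123


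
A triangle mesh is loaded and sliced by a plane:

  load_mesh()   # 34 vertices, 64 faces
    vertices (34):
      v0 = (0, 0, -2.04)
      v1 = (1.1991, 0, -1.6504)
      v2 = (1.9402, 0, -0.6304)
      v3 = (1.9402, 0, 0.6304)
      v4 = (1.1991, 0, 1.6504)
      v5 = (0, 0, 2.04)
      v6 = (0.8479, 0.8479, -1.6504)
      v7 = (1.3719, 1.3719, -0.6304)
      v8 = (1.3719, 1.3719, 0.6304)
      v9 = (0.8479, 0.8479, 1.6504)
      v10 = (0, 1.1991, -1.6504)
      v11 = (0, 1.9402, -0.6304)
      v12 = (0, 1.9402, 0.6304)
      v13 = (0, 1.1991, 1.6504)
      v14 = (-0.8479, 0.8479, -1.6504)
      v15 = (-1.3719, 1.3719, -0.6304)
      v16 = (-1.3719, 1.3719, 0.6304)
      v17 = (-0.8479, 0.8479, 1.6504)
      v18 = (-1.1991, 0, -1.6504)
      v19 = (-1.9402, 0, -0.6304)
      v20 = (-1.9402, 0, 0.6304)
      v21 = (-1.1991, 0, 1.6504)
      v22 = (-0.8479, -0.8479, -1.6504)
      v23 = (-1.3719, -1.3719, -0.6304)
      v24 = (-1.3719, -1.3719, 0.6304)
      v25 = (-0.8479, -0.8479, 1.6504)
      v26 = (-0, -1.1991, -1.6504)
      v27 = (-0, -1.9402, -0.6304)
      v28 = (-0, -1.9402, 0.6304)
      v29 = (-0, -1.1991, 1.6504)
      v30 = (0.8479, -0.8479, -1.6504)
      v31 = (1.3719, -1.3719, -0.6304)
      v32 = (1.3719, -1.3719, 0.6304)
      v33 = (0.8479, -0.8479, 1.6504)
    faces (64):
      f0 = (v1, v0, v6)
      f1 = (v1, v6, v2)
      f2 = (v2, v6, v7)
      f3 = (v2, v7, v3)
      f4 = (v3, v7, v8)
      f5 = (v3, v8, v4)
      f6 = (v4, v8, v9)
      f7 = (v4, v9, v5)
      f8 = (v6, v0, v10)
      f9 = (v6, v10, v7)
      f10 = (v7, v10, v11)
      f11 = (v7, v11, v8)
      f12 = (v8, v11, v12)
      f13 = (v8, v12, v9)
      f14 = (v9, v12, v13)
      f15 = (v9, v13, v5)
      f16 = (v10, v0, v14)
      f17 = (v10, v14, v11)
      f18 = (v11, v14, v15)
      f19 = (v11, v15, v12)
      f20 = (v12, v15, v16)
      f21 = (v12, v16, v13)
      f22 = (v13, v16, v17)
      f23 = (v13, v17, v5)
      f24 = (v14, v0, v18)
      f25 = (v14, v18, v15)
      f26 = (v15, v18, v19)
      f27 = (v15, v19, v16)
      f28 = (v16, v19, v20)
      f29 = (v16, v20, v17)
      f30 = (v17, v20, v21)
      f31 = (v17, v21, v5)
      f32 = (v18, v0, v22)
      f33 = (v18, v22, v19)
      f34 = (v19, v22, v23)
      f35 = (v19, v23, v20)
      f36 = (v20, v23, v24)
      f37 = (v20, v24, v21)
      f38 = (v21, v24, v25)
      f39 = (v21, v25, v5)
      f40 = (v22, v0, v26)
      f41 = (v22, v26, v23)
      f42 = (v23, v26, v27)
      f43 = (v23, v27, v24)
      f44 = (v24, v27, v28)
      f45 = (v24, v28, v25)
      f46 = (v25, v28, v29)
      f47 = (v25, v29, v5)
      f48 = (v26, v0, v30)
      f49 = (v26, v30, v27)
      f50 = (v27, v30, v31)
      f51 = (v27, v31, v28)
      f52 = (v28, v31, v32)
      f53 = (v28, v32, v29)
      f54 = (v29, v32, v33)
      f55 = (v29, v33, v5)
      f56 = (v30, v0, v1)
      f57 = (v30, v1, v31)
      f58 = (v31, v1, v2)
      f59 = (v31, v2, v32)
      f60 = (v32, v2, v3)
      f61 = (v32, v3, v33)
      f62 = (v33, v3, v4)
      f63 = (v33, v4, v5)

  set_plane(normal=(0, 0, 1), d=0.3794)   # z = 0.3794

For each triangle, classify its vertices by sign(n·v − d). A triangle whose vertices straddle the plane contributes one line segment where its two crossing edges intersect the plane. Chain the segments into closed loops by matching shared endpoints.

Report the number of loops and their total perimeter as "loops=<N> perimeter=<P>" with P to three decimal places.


loops=1 perimeter=11.880

Straddling triangles (16 of 64):
  (v2,v7,v3) [--+] → (1.82706, 0.273118, 0.3794)–(1.9402, 0, 0.3794)  len=0.2956
  (v3,v7,v8) [+-+] → (1.82706, 0.273118, 0.3794)–(1.3719, 1.3719, 0.3794)  len=1.1893
  (v7,v11,v8) [--+] → (1.09878, 1.48504, 0.3794)–(1.3719, 1.3719, 0.3794)  len=0.2956
  (v8,v11,v12) [+-+] → (1.09878, 1.48504, 0.3794)–(0, 1.9402, 0.3794)  len=1.1893
  (v11,v15,v12) [--+] → (-0.273118, 1.82706, 0.3794)–(0, 1.9402, 0.3794)  len=0.2956
  (v12,v15,v16) [+-+] → (-0.273118, 1.82706, 0.3794)–(-1.3719, 1.3719, 0.3794)  len=1.1893
  (v15,v19,v16) [--+] → (-1.48504, 1.09878, 0.3794)–(-1.3719, 1.3719, 0.3794)  len=0.2956
  (v16,v19,v20) [+-+] → (-1.48504, 1.09878, 0.3794)–(-1.9402, 0, 0.3794)  len=1.1893
  (v19,v23,v20) [--+] → (-1.82706, -0.273118, 0.3794)–(-1.9402, 0, 0.3794)  len=0.2956
  (v20,v23,v24) [+-+] → (-1.82706, -0.273118, 0.3794)–(-1.3719, -1.3719, 0.3794)  len=1.1893
  (v23,v27,v24) [--+] → (-1.09878, -1.48504, 0.3794)–(-1.3719, -1.3719, 0.3794)  len=0.2956
  (v24,v27,v28) [+-+] → (-1.09878, -1.48504, 0.3794)–(0, -1.9402, 0.3794)  len=1.1893
  (v27,v31,v28) [--+] → (0.273118, -1.82706, 0.3794)–(0, -1.9402, 0.3794)  len=0.2956
  (v28,v31,v32) [+-+] → (0.273118, -1.82706, 0.3794)–(1.3719, -1.3719, 0.3794)  len=1.1893
  (v31,v2,v32) [--+] → (1.48504, -1.09878, 0.3794)–(1.3719, -1.3719, 0.3794)  len=0.2956
  (v32,v2,v3) [+-+] → (1.48504, -1.09878, 0.3794)–(1.9402, 0, 0.3794)  len=1.1893

Chained into 1 loop(s):
  loop 1: 16 segments, perimeter = 11.8796
Total perimeter = 11.880


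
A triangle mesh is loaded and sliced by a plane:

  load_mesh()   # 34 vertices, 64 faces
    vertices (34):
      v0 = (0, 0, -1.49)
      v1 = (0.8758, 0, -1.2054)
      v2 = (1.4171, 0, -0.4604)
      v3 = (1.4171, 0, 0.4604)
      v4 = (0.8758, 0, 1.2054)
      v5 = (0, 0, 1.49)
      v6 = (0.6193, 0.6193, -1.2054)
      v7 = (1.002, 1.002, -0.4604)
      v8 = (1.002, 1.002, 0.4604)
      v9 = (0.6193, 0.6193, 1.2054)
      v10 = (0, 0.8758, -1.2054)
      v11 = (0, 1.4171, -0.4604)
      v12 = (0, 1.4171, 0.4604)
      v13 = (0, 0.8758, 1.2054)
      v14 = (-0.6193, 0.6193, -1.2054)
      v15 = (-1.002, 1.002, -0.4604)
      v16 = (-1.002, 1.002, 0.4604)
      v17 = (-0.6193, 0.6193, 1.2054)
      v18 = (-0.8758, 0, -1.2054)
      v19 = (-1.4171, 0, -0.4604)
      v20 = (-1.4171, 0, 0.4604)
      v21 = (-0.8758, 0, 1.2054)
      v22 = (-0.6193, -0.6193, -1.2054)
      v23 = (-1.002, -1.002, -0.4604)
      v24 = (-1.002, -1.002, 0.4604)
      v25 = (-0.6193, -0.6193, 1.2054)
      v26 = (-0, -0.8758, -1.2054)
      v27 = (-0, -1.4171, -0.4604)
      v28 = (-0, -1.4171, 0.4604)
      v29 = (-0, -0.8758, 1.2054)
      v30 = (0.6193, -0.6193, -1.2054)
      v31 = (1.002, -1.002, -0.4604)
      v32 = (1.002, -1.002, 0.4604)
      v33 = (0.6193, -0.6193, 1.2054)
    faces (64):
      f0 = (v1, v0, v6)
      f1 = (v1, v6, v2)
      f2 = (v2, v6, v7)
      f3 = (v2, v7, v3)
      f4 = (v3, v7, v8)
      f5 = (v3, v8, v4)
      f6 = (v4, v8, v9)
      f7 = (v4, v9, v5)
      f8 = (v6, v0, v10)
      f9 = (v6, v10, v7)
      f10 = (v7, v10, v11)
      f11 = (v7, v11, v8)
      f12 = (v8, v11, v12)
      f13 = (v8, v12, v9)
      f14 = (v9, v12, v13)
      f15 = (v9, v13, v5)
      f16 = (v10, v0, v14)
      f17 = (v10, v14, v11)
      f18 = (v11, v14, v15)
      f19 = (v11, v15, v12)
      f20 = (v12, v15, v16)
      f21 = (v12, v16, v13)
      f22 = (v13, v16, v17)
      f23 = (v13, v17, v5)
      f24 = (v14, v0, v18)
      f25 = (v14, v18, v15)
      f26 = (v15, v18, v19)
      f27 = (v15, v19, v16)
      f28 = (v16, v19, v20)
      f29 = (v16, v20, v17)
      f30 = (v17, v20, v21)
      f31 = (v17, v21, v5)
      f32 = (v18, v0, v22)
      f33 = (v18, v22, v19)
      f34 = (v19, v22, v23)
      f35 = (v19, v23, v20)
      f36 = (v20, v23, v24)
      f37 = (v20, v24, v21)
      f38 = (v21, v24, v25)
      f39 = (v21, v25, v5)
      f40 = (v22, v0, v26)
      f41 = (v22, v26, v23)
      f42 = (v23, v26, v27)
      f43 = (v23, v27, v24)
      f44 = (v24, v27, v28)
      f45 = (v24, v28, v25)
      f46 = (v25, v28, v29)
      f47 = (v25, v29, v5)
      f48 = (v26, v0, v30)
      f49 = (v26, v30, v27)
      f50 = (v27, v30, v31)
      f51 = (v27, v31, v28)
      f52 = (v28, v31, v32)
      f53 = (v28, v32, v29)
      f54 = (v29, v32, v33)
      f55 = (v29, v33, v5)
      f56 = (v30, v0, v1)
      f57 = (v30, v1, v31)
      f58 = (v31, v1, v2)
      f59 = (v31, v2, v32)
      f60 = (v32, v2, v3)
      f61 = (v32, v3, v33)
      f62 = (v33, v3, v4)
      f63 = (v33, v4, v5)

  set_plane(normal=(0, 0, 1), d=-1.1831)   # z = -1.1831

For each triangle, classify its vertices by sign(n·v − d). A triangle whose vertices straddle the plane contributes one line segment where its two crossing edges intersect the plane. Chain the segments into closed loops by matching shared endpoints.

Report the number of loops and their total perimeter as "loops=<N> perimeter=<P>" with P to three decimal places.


loops=1 perimeter=5.462

Straddling triangles (16 of 64):
  (v1,v6,v2) [--+] → (0.64318, 0.600763, -1.1831)–(0.892003, 0, -1.1831)  len=0.6503
  (v2,v6,v7) [+-+] → (0.64318, 0.600763, -1.1831)–(0.630755, 0.630755, -1.1831)  len=0.0325
  (v6,v10,v7) [--+] → (0.0299928, 0.879578, -1.1831)–(0.630755, 0.630755, -1.1831)  len=0.6503
  (v7,v10,v11) [+-+] → (0.0299928, 0.879578, -1.1831)–(0, 0.892003, -1.1831)  len=0.0325
  (v10,v14,v11) [--+] → (-0.600763, 0.64318, -1.1831)–(0, 0.892003, -1.1831)  len=0.6503
  (v11,v14,v15) [+-+] → (-0.600763, 0.64318, -1.1831)–(-0.630755, 0.630755, -1.1831)  len=0.0325
  (v14,v18,v15) [--+] → (-0.879578, 0.0299928, -1.1831)–(-0.630755, 0.630755, -1.1831)  len=0.6503
  (v15,v18,v19) [+-+] → (-0.879578, 0.0299928, -1.1831)–(-0.892003, 0, -1.1831)  len=0.0325
  (v18,v22,v19) [--+] → (-0.64318, -0.600763, -1.1831)–(-0.892003, 0, -1.1831)  len=0.6503
  (v19,v22,v23) [+-+] → (-0.64318, -0.600763, -1.1831)–(-0.630755, -0.630755, -1.1831)  len=0.0325
  (v22,v26,v23) [--+] → (-0.0299928, -0.879578, -1.1831)–(-0.630755, -0.630755, -1.1831)  len=0.6503
  (v23,v26,v27) [+-+] → (-0.0299928, -0.879578, -1.1831)–(0, -0.892003, -1.1831)  len=0.0325
  (v26,v30,v27) [--+] → (0.600763, -0.64318, -1.1831)–(0, -0.892003, -1.1831)  len=0.6503
  (v27,v30,v31) [+-+] → (0.600763, -0.64318, -1.1831)–(0.630755, -0.630755, -1.1831)  len=0.0325
  (v30,v1,v31) [--+] → (0.879578, -0.0299928, -1.1831)–(0.630755, -0.630755, -1.1831)  len=0.6503
  (v31,v1,v2) [+-+] → (0.879578, -0.0299928, -1.1831)–(0.892003, 0, -1.1831)  len=0.0325

Chained into 1 loop(s):
  loop 1: 16 segments, perimeter = 5.4617
Total perimeter = 5.462


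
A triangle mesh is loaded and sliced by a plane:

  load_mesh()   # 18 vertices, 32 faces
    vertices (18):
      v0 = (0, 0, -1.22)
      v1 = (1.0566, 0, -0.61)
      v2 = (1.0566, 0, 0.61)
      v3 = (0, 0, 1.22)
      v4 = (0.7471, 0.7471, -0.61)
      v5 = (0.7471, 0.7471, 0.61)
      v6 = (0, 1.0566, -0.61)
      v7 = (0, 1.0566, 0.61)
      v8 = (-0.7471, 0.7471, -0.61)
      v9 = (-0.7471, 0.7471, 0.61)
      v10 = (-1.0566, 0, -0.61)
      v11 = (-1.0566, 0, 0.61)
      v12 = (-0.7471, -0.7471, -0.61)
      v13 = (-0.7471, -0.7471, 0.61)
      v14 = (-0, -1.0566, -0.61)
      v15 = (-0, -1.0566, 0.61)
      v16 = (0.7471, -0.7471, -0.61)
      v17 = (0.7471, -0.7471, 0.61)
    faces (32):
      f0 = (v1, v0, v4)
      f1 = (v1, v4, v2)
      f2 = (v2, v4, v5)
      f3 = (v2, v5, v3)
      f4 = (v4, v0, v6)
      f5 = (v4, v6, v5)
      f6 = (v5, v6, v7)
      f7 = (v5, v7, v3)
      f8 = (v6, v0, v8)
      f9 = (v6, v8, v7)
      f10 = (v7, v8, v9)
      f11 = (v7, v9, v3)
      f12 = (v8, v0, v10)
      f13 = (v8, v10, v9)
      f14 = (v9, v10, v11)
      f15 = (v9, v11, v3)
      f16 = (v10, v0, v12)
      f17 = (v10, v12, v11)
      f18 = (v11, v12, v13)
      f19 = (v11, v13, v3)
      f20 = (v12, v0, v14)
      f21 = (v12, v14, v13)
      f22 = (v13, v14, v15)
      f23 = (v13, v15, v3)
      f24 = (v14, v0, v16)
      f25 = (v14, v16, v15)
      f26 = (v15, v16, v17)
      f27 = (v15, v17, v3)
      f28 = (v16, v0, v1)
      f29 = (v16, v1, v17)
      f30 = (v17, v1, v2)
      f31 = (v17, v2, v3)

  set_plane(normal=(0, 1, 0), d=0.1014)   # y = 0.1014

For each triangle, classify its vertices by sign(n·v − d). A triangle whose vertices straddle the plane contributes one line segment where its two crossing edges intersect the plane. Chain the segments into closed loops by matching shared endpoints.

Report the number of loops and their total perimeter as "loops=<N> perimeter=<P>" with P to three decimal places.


Straddling triangles (12 of 32):
  (v1,v0,v4) [--+] → (0.1014, 0.1014, -1.13721)–(1.01459, 0.1014, -0.61)  len=1.0545
  (v1,v4,v2) [-+-] → (1.01459, 0.1014, -0.61)–(1.01459, 0.1014, 0.444416)  len=1.0544
  (v2,v4,v5) [-++] → (1.01459, 0.1014, 0.444416)–(1.01459, 0.1014, 0.61)  len=0.1656
  (v2,v5,v3) [-+-] → (1.01459, 0.1014, 0.61)–(0.1014, 0.1014, 1.13721)  len=1.0545
  (v4,v0,v6) [+-+] → (0.1014, 0.1014, -1.13721)–(0, 0.1014, -1.16146)  len=0.1043
  (v5,v7,v3) [++-] → (0, 0.1014, 1.16146)–(0.1014, 0.1014, 1.13721)  len=0.1043
  (v6,v0,v8) [+-+] → (0, 0.1014, -1.16146)–(-0.1014, 0.1014, -1.13721)  len=0.1043
  (v7,v9,v3) [++-] → (-0.1014, 0.1014, 1.13721)–(0, 0.1014, 1.16146)  len=0.1043
  (v8,v0,v10) [+--] → (-0.1014, 0.1014, -1.13721)–(-1.01459, 0.1014, -0.61)  len=1.0545
  (v8,v10,v9) [+-+] → (-1.01459, 0.1014, -0.61)–(-1.01459, 0.1014, -0.444416)  len=0.1656
  (v9,v10,v11) [+--] → (-1.01459, 0.1014, -0.444416)–(-1.01459, 0.1014, 0.61)  len=1.0544
  (v9,v11,v3) [+--] → (-1.01459, 0.1014, 0.61)–(-0.1014, 0.1014, 1.13721)  len=1.0545

Chained into 1 loop(s):
  loop 1: 12 segments, perimeter = 7.0748
Total perimeter = 7.075

loops=1 perimeter=7.075


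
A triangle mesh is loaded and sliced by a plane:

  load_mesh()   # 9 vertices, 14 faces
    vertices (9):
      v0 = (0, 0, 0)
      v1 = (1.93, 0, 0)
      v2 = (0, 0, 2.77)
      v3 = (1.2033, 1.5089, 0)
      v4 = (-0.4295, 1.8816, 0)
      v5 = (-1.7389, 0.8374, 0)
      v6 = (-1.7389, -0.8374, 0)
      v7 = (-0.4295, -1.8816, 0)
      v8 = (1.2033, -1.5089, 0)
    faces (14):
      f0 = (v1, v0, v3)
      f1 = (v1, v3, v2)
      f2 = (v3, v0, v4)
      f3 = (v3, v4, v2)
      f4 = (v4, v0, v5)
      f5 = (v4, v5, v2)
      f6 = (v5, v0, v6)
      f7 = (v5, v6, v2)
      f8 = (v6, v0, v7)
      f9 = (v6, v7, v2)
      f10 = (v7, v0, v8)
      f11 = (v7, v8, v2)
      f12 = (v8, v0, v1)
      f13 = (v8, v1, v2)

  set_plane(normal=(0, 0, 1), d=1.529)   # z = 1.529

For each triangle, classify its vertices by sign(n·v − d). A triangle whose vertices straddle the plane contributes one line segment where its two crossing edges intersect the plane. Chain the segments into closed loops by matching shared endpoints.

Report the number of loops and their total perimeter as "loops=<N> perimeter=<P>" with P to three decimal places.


loops=1 perimeter=5.252

Straddling triangles (7 of 14):
  (v1,v3,v2) [--+] → (0.539096, 0.676009, 1.529)–(0.864668, 0, 1.529)  len=0.7503
  (v3,v4,v2) [--+] → (-0.192422, 0.842984, 1.529)–(0.539096, 0.676009, 1.529)  len=0.7503
  (v4,v5,v2) [--+] → (-0.779052, 0.375167, 1.529)–(-0.192422, 0.842984, 1.529)  len=0.7503
  (v5,v6,v2) [--+] → (-0.779052, -0.375167, 1.529)–(-0.779052, 0.375167, 1.529)  len=0.7503
  (v6,v7,v2) [--+] → (-0.192422, -0.842984, 1.529)–(-0.779052, -0.375167, 1.529)  len=0.7503
  (v7,v8,v2) [--+] → (0.539096, -0.676009, 1.529)–(-0.192422, -0.842984, 1.529)  len=0.7503
  (v8,v1,v2) [--+] → (0.864668, 0, 1.529)–(0.539096, -0.676009, 1.529)  len=0.7503

Chained into 1 loop(s):
  loop 1: 7 segments, perimeter = 5.2523
Total perimeter = 5.252


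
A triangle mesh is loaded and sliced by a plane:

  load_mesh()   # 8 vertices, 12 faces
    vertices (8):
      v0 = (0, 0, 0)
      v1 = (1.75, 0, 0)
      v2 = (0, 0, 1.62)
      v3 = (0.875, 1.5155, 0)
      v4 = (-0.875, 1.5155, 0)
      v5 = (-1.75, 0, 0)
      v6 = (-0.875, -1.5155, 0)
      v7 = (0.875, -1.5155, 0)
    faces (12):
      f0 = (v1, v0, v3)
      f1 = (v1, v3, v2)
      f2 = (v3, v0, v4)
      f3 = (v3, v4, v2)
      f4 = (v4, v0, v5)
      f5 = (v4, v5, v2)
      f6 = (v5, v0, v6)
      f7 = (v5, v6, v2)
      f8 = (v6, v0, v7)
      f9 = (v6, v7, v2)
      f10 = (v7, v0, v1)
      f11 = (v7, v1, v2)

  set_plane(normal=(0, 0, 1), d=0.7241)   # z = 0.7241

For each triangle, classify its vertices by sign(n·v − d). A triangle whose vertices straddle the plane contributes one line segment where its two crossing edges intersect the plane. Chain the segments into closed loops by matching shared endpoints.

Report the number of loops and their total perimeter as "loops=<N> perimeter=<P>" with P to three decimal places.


Straddling triangles (6 of 12):
  (v1,v3,v2) [--+] → (0.483897, 0.838109, 0.7241)–(0.967793, 0, 0.7241)  len=0.9678
  (v3,v4,v2) [--+] → (-0.483897, 0.838109, 0.7241)–(0.483897, 0.838109, 0.7241)  len=0.9678
  (v4,v5,v2) [--+] → (-0.967793, 0, 0.7241)–(-0.483897, 0.838109, 0.7241)  len=0.9678
  (v5,v6,v2) [--+] → (-0.483897, -0.838109, 0.7241)–(-0.967793, 0, 0.7241)  len=0.9678
  (v6,v7,v2) [--+] → (0.483897, -0.838109, 0.7241)–(-0.483897, -0.838109, 0.7241)  len=0.9678
  (v7,v1,v2) [--+] → (0.967793, 0, 0.7241)–(0.483897, -0.838109, 0.7241)  len=0.9678

Chained into 1 loop(s):
  loop 1: 6 segments, perimeter = 5.8067
Total perimeter = 5.807

loops=1 perimeter=5.807


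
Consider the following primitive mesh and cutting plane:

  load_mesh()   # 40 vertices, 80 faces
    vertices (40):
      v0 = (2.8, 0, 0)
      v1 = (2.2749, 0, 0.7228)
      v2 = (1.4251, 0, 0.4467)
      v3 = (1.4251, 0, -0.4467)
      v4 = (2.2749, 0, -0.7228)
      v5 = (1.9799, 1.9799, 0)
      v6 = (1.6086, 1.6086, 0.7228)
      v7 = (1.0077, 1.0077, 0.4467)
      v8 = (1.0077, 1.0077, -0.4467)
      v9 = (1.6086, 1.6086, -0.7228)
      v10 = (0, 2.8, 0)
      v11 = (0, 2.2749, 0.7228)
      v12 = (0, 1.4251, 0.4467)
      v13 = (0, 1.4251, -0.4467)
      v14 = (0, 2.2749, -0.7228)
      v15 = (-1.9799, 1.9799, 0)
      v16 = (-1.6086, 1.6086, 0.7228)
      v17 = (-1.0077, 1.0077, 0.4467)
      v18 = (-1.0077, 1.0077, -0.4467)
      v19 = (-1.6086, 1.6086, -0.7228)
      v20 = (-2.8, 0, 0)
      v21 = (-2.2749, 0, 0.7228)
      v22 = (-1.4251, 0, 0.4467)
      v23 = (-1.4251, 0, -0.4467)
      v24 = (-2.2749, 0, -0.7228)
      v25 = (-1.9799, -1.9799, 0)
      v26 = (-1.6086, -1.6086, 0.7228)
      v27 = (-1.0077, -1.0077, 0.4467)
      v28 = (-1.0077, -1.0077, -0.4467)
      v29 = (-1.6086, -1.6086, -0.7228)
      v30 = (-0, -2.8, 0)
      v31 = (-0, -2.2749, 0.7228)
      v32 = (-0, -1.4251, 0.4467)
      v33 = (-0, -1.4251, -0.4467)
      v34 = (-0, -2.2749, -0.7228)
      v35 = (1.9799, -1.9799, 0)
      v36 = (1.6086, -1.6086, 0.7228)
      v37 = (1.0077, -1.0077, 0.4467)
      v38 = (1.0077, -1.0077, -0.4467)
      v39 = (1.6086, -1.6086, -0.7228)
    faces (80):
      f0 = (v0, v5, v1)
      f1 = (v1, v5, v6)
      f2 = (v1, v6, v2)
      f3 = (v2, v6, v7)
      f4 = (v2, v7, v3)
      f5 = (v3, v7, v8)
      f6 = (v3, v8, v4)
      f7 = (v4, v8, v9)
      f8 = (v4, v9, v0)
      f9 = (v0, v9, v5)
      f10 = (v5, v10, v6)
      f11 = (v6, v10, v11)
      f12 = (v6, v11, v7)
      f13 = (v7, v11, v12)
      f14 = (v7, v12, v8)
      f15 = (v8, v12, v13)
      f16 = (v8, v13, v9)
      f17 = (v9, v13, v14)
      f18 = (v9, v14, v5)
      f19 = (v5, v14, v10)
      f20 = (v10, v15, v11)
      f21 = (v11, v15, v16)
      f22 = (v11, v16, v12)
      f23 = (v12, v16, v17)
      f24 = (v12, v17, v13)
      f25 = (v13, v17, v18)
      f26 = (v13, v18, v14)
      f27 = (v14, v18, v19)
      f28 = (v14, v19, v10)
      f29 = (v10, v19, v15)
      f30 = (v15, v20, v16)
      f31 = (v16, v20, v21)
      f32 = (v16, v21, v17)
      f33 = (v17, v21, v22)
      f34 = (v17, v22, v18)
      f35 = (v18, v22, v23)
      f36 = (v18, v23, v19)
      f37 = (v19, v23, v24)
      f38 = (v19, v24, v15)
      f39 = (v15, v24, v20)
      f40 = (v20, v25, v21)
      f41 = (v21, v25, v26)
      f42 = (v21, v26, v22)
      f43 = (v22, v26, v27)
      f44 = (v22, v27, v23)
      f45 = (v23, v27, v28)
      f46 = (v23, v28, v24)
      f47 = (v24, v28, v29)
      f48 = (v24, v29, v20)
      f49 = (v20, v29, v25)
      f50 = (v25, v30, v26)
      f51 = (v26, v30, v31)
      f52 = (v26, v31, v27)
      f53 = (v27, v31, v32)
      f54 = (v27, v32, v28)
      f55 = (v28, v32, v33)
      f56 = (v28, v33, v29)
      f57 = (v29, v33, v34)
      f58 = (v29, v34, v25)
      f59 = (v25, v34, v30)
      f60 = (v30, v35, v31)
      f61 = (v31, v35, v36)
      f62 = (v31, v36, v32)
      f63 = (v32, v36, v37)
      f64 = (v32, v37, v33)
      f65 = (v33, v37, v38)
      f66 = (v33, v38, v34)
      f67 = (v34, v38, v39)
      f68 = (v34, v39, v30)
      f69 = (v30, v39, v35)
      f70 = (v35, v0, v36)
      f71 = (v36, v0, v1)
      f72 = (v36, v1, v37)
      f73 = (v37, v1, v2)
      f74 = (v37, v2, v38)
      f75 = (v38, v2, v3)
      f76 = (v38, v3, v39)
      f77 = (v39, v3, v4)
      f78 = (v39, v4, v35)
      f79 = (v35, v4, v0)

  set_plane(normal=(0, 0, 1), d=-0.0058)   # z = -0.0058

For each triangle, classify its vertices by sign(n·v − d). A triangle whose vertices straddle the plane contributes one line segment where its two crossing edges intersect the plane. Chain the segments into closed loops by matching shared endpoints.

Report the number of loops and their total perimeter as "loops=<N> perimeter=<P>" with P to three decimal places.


Straddling triangles (32 of 80):
  (v2,v7,v3) [++-] → (1.21911, 0.497308, -0.0058)–(1.4251, 0, -0.0058)  len=0.5383
  (v3,v7,v8) [-+-] → (1.21911, 0.497308, -0.0058)–(1.0077, 1.0077, -0.0058)  len=0.5524
  (v4,v9,v0) [--+] → (2.79044, 0.012908, -0.0058)–(2.79579, 0, -0.0058)  len=0.0140
  (v0,v9,v5) [+-+] → (2.79044, 0.012908, -0.0058)–(1.97692, 1.97692, -0.0058)  len=2.1258
  (v7,v12,v8) [++-] → (0.510392, 1.21369, -0.0058)–(1.0077, 1.0077, -0.0058)  len=0.5383
  (v8,v12,v13) [-+-] → (0.510392, 1.21369, -0.0058)–(0, 1.4251, -0.0058)  len=0.5524
  (v9,v14,v5) [--+] → (1.96401, 1.98227, -0.0058)–(1.97692, 1.97692, -0.0058)  len=0.0140
  (v5,v14,v10) [+-+] → (1.96401, 1.98227, -0.0058)–(0, 2.79579, -0.0058)  len=2.1258
  (v12,v17,v13) [++-] → (-0.497308, 1.21911, -0.0058)–(0, 1.4251, -0.0058)  len=0.5383
  (v13,v17,v18) [-+-] → (-0.497308, 1.21911, -0.0058)–(-1.0077, 1.0077, -0.0058)  len=0.5524
  (v14,v19,v10) [--+] → (-0.012908, 2.79044, -0.0058)–(0, 2.79579, -0.0058)  len=0.0140
  (v10,v19,v15) [+-+] → (-0.012908, 2.79044, -0.0058)–(-1.97692, 1.97692, -0.0058)  len=2.1258
  (v17,v22,v18) [++-] → (-1.21369, 0.510392, -0.0058)–(-1.0077, 1.0077, -0.0058)  len=0.5383
  (v18,v22,v23) [-+-] → (-1.21369, 0.510392, -0.0058)–(-1.4251, 0, -0.0058)  len=0.5524
  (v19,v24,v15) [--+] → (-1.98227, 1.96401, -0.0058)–(-1.97692, 1.97692, -0.0058)  len=0.0140
  (v15,v24,v20) [+-+] → (-1.98227, 1.96401, -0.0058)–(-2.79579, 0, -0.0058)  len=2.1258
  (v22,v27,v23) [++-] → (-1.21911, -0.497308, -0.0058)–(-1.4251, 0, -0.0058)  len=0.5383
  (v23,v27,v28) [-+-] → (-1.21911, -0.497308, -0.0058)–(-1.0077, -1.0077, -0.0058)  len=0.5524
  (v24,v29,v20) [--+] → (-2.79044, -0.012908, -0.0058)–(-2.79579, 0, -0.0058)  len=0.0140
  (v20,v29,v25) [+-+] → (-2.79044, -0.012908, -0.0058)–(-1.97692, -1.97692, -0.0058)  len=2.1258
  (v27,v32,v28) [++-] → (-0.510392, -1.21369, -0.0058)–(-1.0077, -1.0077, -0.0058)  len=0.5383
  (v28,v32,v33) [-+-] → (-0.510392, -1.21369, -0.0058)–(0, -1.4251, -0.0058)  len=0.5524
  (v29,v34,v25) [--+] → (-1.96401, -1.98227, -0.0058)–(-1.97692, -1.97692, -0.0058)  len=0.0140
  (v25,v34,v30) [+-+] → (-1.96401, -1.98227, -0.0058)–(0, -2.79579, -0.0058)  len=2.1258
  (v32,v37,v33) [++-] → (0.497308, -1.21911, -0.0058)–(0, -1.4251, -0.0058)  len=0.5383
  (v33,v37,v38) [-+-] → (0.497308, -1.21911, -0.0058)–(1.0077, -1.0077, -0.0058)  len=0.5524
  (v34,v39,v30) [--+] → (0.012908, -2.79044, -0.0058)–(0, -2.79579, -0.0058)  len=0.0140
  (v30,v39,v35) [+-+] → (0.012908, -2.79044, -0.0058)–(1.97692, -1.97692, -0.0058)  len=2.1258
  (v37,v2,v38) [++-] → (1.21369, -0.510392, -0.0058)–(1.0077, -1.0077, -0.0058)  len=0.5383
  (v38,v2,v3) [-+-] → (1.21369, -0.510392, -0.0058)–(1.4251, 0, -0.0058)  len=0.5524
  (v39,v4,v35) [--+] → (1.98227, -1.96401, -0.0058)–(1.97692, -1.97692, -0.0058)  len=0.0140
  (v35,v4,v0) [+-+] → (1.98227, -1.96401, -0.0058)–(2.79579, 0, -0.0058)  len=2.1258

Chained into 2 loop(s):
  loop 1: 16 segments, perimeter = 8.7258
  loop 2: 16 segments, perimeter = 17.1184
Total perimeter = 25.844

loops=2 perimeter=25.844


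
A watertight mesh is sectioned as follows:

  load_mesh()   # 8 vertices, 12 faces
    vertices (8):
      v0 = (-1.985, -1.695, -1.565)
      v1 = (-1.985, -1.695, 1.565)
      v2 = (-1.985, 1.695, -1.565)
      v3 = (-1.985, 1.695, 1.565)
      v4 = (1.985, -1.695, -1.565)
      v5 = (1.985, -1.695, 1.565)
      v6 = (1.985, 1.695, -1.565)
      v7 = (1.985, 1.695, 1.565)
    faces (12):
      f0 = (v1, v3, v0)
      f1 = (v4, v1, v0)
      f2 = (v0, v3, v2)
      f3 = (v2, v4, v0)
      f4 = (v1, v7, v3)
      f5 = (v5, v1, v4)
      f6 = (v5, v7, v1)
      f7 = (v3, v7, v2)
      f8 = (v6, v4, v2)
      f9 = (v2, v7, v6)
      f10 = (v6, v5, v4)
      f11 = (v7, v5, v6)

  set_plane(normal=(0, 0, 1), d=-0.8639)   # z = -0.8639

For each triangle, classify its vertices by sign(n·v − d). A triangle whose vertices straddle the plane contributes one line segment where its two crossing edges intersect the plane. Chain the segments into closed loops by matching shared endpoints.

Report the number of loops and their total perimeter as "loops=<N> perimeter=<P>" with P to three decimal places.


loops=1 perimeter=14.720

Straddling triangles (8 of 12):
  (v1,v3,v0) [++-] → (-1.985, -0.935662, -0.8639)–(-1.985, -1.695, -0.8639)  len=0.7593
  (v4,v1,v0) [-+-] → (1.09575, -1.695, -0.8639)–(-1.985, -1.695, -0.8639)  len=3.0807
  (v0,v3,v2) [-+-] → (-1.985, -0.935662, -0.8639)–(-1.985, 1.695, -0.8639)  len=2.6307
  (v5,v1,v4) [++-] → (1.09575, -1.695, -0.8639)–(1.985, -1.695, -0.8639)  len=0.8893
  (v3,v7,v2) [++-] → (-1.09575, 1.695, -0.8639)–(-1.985, 1.695, -0.8639)  len=0.8893
  (v2,v7,v6) [-+-] → (-1.09575, 1.695, -0.8639)–(1.985, 1.695, -0.8639)  len=3.0807
  (v6,v5,v4) [-+-] → (1.985, 0.935662, -0.8639)–(1.985, -1.695, -0.8639)  len=2.6307
  (v7,v5,v6) [++-] → (1.985, 0.935662, -0.8639)–(1.985, 1.695, -0.8639)  len=0.7593

Chained into 1 loop(s):
  loop 1: 8 segments, perimeter = 14.7200
Total perimeter = 14.720


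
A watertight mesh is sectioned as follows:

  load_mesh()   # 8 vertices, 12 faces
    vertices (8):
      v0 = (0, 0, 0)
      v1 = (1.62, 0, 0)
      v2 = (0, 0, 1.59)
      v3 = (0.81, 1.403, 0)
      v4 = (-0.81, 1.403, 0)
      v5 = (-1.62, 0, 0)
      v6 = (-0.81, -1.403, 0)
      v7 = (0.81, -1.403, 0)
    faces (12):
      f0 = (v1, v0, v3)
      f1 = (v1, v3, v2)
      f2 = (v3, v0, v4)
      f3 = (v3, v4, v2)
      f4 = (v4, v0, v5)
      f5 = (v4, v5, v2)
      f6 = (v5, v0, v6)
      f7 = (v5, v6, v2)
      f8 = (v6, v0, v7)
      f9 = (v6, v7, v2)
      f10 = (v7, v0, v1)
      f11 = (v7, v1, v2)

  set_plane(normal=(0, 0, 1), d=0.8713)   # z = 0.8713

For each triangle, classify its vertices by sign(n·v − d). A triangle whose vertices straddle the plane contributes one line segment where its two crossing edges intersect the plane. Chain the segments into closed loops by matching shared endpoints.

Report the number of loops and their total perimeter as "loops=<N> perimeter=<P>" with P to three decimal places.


loops=1 perimeter=4.394

Straddling triangles (6 of 12):
  (v1,v3,v2) [--+] → (0.36613, 0.634174, 0.8713)–(0.73226, 0, 0.8713)  len=0.7323
  (v3,v4,v2) [--+] → (-0.36613, 0.634174, 0.8713)–(0.36613, 0.634174, 0.8713)  len=0.7323
  (v4,v5,v2) [--+] → (-0.73226, 0, 0.8713)–(-0.36613, 0.634174, 0.8713)  len=0.7323
  (v5,v6,v2) [--+] → (-0.36613, -0.634174, 0.8713)–(-0.73226, 0, 0.8713)  len=0.7323
  (v6,v7,v2) [--+] → (0.36613, -0.634174, 0.8713)–(-0.36613, -0.634174, 0.8713)  len=0.7323
  (v7,v1,v2) [--+] → (0.73226, 0, 0.8713)–(0.36613, -0.634174, 0.8713)  len=0.7323

Chained into 1 loop(s):
  loop 1: 6 segments, perimeter = 4.3936
Total perimeter = 4.394


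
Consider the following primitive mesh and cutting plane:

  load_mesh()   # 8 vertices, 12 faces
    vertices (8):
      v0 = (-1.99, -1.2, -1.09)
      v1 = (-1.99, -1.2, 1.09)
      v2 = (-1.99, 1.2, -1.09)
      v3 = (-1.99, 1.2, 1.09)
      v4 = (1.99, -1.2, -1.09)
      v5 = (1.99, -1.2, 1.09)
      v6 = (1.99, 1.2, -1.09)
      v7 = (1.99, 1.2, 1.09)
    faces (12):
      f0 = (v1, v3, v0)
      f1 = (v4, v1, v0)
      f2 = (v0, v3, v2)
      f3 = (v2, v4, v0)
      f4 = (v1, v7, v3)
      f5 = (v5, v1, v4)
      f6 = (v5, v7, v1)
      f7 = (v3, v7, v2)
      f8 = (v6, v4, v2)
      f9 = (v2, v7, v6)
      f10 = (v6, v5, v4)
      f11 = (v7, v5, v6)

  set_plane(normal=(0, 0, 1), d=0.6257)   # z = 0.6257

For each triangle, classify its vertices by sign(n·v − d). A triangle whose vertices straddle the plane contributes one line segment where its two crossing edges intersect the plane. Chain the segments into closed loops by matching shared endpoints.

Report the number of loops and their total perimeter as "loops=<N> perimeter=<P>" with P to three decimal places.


loops=1 perimeter=12.760

Straddling triangles (8 of 12):
  (v1,v3,v0) [++-] → (-1.99, 0.688844, 0.6257)–(-1.99, -1.2, 0.6257)  len=1.8888
  (v4,v1,v0) [-+-] → (-1.14233, -1.2, 0.6257)–(-1.99, -1.2, 0.6257)  len=0.8477
  (v0,v3,v2) [-+-] → (-1.99, 0.688844, 0.6257)–(-1.99, 1.2, 0.6257)  len=0.5112
  (v5,v1,v4) [++-] → (-1.14233, -1.2, 0.6257)–(1.99, -1.2, 0.6257)  len=3.1323
  (v3,v7,v2) [++-] → (1.14233, 1.2, 0.6257)–(-1.99, 1.2, 0.6257)  len=3.1323
  (v2,v7,v6) [-+-] → (1.14233, 1.2, 0.6257)–(1.99, 1.2, 0.6257)  len=0.8477
  (v6,v5,v4) [-+-] → (1.99, -0.688844, 0.6257)–(1.99, -1.2, 0.6257)  len=0.5112
  (v7,v5,v6) [++-] → (1.99, -0.688844, 0.6257)–(1.99, 1.2, 0.6257)  len=1.8888

Chained into 1 loop(s):
  loop 1: 8 segments, perimeter = 12.7600
Total perimeter = 12.760
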